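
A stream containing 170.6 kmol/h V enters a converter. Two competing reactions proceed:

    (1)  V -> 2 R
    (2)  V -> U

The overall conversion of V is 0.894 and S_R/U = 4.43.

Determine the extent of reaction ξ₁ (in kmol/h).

ξ₁ = 105 kmol/h

Conversion of V: V consumed = 0.894 × 170.6 = 152.5 kmol/h = 1ξ₁ + 1ξ₂.
Selectivity: 2ξ₁ / (1ξ₂) = 4.43 → ξ₁ = 2.215 ξ₂.
Substitute: (1·2.215 + 1) ξ₂ = 152.5 → ξ₂ = 47.44 kmol/h, ξ₁ = 105.1 kmol/h.
Outlet amounts (n = n₀ + Σ ν·ξ):
  V: 170.6 − 1(105.1) − 1(47.44) = 18.08
  R: 0 + 2(105.1) = 210.2
  U: 0 + 1(47.44) = 47.44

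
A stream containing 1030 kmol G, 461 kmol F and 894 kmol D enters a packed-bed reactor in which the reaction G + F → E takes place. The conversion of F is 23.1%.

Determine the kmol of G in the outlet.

F reacted = 0.231 × 461 = 106.5 kmol; ν_F = −1, so ξ = 106.5/1 = 106.5 kmol.
Outlet amounts (n = n₀ + ν ξ):
  G: 1030 − 1(106.5) = 923.5
  F: 461 − 1(106.5) = 354.5
  E: 0 + 1(106.5) = 106.5
  D: 894 (inert)

924 kmol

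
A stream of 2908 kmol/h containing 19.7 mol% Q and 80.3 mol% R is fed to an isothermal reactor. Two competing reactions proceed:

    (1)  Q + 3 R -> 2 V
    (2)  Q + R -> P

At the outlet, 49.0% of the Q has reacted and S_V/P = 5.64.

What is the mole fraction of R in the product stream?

Conversion of Q: Q consumed = 0.49 × 572.9 = 280.7 kmol/h = 1ξ₁ + 1ξ₂.
Selectivity: 2ξ₁ / (1ξ₂) = 5.64 → ξ₁ = 2.82 ξ₂.
Substitute: (1·2.82 + 1) ξ₂ = 280.7 → ξ₂ = 73.48 kmol/h, ξ₁ = 207.2 kmol/h.
Outlet amounts (n = n₀ + Σ ν·ξ):
  Q: 572.9 − 1(207.2) − 1(73.48) = 292.2
  R: 2335 − 3(207.2) − 1(73.48) = 1640
  V: 0 + 2(207.2) = 414.5
  P: 0 + 1(73.48) = 73.48
Total out = 2420 kmol/h; y_R = 1640 / 2420 = 0.6777.

0.678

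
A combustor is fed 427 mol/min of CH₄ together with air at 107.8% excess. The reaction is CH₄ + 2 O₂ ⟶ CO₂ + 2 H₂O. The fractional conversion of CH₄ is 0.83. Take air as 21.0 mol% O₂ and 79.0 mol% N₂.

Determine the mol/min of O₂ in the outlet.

1070 mol/min

Stoichiometric O₂ = 2 × 427 = 854 mol/min; O₂ fed = 854 × 2.078 = 1775 mol/min.
N₂ fed = 1775 × 79/21 = 6676 mol/min.
Fuel reacted = 0.83 × 427 → ξ = 354.4 mol/min.
Outlet (n = n₀ + ν ξ):
  CH₄: 427 − 1(354.4) = 72.59
  O₂: 1775 − 2(354.4) = 1066
  N₂: 6676 (inert)
  CO₂: 0 + 1(354.4) = 354.4
  H₂O: 0 + 2(354.4) = 708.8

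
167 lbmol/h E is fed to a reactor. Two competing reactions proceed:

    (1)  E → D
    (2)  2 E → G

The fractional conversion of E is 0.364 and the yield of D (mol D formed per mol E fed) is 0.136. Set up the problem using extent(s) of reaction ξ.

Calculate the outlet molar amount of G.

19 lbmol/h

Yield of D: 1ξ₁ / 167 = 0.136 → ξ₁ = 22.71 lbmol/h.
Conversion of E: 1ξ₁ + 2ξ₂ = 0.364 × 167 = 60.79 → ξ₂ = 19.04 lbmol/h.
Outlet amounts (n = n₀ + Σ ν·ξ):
  E: 167 − 1(22.71) − 2(19.04) = 106.2
  D: 0 + 1(22.71) = 22.71
  G: 0 + 1(19.04) = 19.04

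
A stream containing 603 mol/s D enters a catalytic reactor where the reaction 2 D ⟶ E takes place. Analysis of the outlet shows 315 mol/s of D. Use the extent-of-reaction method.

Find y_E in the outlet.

0.314

For D: n = n₀ − 2ξ → 315 = 603 − 2ξ, giving ξ = 144 mol/s.
Outlet amounts (n = n₀ + ν ξ):
  D: 603 − 2(144) = 315
  E: 0 + 1(144) = 144
Total out = 459 mol/s; y_E = 144 / 459 = 0.3137.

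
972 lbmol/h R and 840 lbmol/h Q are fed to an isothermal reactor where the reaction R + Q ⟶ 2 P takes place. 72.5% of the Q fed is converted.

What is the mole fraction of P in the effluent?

Q reacted = 0.725 × 840 = 609 lbmol/h; ν_Q = −1, so ξ = 609/1 = 609 lbmol/h.
Outlet amounts (n = n₀ + ν ξ):
  R: 972 − 1(609) = 363
  Q: 840 − 1(609) = 231
  P: 0 + 2(609) = 1218
Total out = 1812 lbmol/h; y_P = 1218 / 1812 = 0.6722.

0.672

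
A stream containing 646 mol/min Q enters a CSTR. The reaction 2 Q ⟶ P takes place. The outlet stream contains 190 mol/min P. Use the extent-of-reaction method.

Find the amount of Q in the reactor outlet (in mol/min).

266 mol/min

For P: n = n₀ + 1ξ → 190 = 0 + 1ξ, giving ξ = 190 mol/min.
Outlet amounts (n = n₀ + ν ξ):
  Q: 646 − 2(190) = 266
  P: 0 + 1(190) = 190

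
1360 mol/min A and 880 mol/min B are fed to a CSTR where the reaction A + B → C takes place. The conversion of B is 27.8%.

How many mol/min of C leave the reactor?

245 mol/min

B reacted = 0.278 × 880 = 244.6 mol/min; ν_B = −1, so ξ = 244.6/1 = 244.6 mol/min.
Outlet amounts (n = n₀ + ν ξ):
  A: 1360 − 1(244.6) = 1115
  B: 880 − 1(244.6) = 635.4
  C: 0 + 1(244.6) = 244.6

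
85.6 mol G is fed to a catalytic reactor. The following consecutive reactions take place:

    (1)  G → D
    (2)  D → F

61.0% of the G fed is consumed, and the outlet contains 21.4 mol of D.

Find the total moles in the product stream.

85.6 mol

Conversion of G: G consumed = 1ξ₁ = 0.61 × 85.6 → ξ₁ = 52.22 mol.
D balance: n_D = 0 + 1ξ₁ − 1ξ₂ = 21.4 → ξ₂ = (1·52.22 − 21.4)/1 = 30.82 mol.
Outlet amounts (n = n₀ + Σ ν·ξ):
  G: 85.6 − 1(52.22) = 33.38
  D: 0 + 1(52.22) − 1(30.82) = 21.4
  F: 0 + 1(30.82) = 30.82
Total out = 33.38 + 21.4 + 30.82 = 85.6 mol.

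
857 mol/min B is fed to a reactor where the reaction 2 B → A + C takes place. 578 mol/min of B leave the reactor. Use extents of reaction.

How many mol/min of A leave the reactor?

For B: n = n₀ − 2ξ → 578 = 857 − 2ξ, giving ξ = 139.5 mol/min.
Outlet amounts (n = n₀ + ν ξ):
  B: 857 − 2(139.5) = 578
  A: 0 + 1(139.5) = 139.5
  C: 0 + 1(139.5) = 139.5

140 mol/min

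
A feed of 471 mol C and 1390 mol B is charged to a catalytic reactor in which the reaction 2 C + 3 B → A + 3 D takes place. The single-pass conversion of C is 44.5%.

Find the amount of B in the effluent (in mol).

C reacted = 0.445 × 471 = 209.6 mol; ν_C = −2, so ξ = 209.6/2 = 104.8 mol.
Outlet amounts (n = n₀ + ν ξ):
  C: 471 − 2(104.8) = 261.4
  B: 1390 − 3(104.8) = 1076
  A: 0 + 1(104.8) = 104.8
  D: 0 + 3(104.8) = 314.4

1080 mol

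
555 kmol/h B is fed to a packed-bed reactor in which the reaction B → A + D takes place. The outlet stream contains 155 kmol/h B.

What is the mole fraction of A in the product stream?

For B: n = n₀ − 1ξ → 155 = 555 − 1ξ, giving ξ = 400 kmol/h.
Outlet amounts (n = n₀ + ν ξ):
  B: 555 − 1(400) = 155
  A: 0 + 1(400) = 400
  D: 0 + 1(400) = 400
Total out = 955 kmol/h; y_A = 400 / 955 = 0.4188.

0.419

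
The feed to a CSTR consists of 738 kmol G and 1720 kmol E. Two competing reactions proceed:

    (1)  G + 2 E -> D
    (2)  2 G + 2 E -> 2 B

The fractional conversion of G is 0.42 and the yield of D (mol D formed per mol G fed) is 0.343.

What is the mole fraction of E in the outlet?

0.611

Yield of D: 1ξ₁ / 738 = 0.343 → ξ₁ = 253.1 kmol.
Conversion of G: 1ξ₁ + 2ξ₂ = 0.42 × 738 = 310 → ξ₂ = 28.41 kmol.
Outlet amounts (n = n₀ + Σ ν·ξ):
  G: 738 − 1(253.1) − 2(28.41) = 428
  E: 1720 − 2(253.1) − 2(28.41) = 1157
  D: 0 + 1(253.1) = 253.1
  B: 0 + 2(28.41) = 56.83
Total out = 1895 kmol; y_E = 1157 / 1895 = 0.6105.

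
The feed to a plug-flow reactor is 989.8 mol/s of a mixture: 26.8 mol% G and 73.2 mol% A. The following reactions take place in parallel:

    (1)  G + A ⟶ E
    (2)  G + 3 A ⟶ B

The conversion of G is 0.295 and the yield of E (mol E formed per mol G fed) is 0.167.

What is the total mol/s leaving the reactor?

Yield of E: 1ξ₁ / 265.3 = 0.167 → ξ₁ = 44.3 mol/s.
Conversion of G: 1ξ₁ + 1ξ₂ = 0.295 × 265.3 = 78.25 → ξ₂ = 33.95 mol/s.
Outlet amounts (n = n₀ + Σ ν·ξ):
  G: 265.3 − 1(44.3) − 1(33.95) = 187
  A: 724.5 − 1(44.3) − 3(33.95) = 578.4
  E: 0 + 1(44.3) = 44.3
  B: 0 + 1(33.95) = 33.95
Total out = 187 + 578.4 + 44.3 + 33.95 = 843.6 mol/s.

844 mol/s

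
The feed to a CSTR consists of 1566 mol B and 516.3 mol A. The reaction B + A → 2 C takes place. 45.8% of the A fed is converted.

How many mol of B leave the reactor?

A reacted = 0.458 × 516.3 = 236.5 mol; ν_A = −1, so ξ = 236.5/1 = 236.5 mol.
Outlet amounts (n = n₀ + ν ξ):
  B: 1566 − 1(236.5) = 1330
  A: 516.3 − 1(236.5) = 279.8
  C: 0 + 2(236.5) = 472.9

1330 mol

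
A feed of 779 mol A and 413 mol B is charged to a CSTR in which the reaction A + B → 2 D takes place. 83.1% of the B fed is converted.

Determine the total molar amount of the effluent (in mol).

B reacted = 0.831 × 413 = 343.2 mol; ν_B = −1, so ξ = 343.2/1 = 343.2 mol.
Outlet amounts (n = n₀ + ν ξ):
  A: 779 − 1(343.2) = 435.8
  B: 413 − 1(343.2) = 69.8
  D: 0 + 2(343.2) = 686.4
Total out = 435.8 + 69.8 + 686.4 = 1192 mol.

1190 mol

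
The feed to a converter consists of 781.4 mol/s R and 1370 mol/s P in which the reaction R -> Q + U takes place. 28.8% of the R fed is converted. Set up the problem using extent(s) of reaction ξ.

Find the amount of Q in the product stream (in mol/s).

R reacted = 0.288 × 781.4 = 225 mol/s; ν_R = −1, so ξ = 225/1 = 225 mol/s.
Outlet amounts (n = n₀ + ν ξ):
  R: 781.4 − 1(225) = 556.4
  Q: 0 + 1(225) = 225
  U: 0 + 1(225) = 225
  P: 1370 (inert)

225 mol/s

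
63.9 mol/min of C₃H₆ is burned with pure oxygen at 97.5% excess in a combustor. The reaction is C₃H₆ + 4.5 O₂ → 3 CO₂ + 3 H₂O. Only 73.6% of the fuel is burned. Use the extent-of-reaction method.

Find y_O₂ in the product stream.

Stoichiometric O₂ = 4.5 × 63.9 = 287.6 mol/min; O₂ fed = 287.6 × 1.975 = 567.9 mol/min.
Fuel reacted = 0.736 × 63.9 → ξ = 47.03 mol/min.
Outlet (n = n₀ + ν ξ):
  C₃H₆: 63.9 − 1(47.03) = 16.87
  O₂: 567.9 − 4.5(47.03) = 356.3
  CO₂: 0 + 3(47.03) = 141.1
  H₂O: 0 + 3(47.03) = 141.1
Total out = 655.3 mol/min; y_O₂ = 356.3 / 655.3 = 0.5437.

0.544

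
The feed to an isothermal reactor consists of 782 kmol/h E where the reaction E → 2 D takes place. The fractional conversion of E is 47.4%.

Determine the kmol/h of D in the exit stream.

E reacted = 0.474 × 782 = 370.7 kmol/h; ν_E = −1, so ξ = 370.7/1 = 370.7 kmol/h.
Outlet amounts (n = n₀ + ν ξ):
  E: 782 − 1(370.7) = 411.3
  D: 0 + 2(370.7) = 741.3

741 kmol/h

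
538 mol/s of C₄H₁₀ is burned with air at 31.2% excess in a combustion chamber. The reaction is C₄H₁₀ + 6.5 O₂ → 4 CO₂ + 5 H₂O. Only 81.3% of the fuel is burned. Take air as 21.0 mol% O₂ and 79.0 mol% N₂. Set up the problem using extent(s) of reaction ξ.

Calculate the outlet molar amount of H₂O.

2190 mol/s

Stoichiometric O₂ = 6.5 × 538 = 3497 mol/s; O₂ fed = 3497 × 1.312 = 4588 mol/s.
N₂ fed = 4588 × 79/21 = 17260 mol/s.
Fuel reacted = 0.813 × 538 → ξ = 437.4 mol/s.
Outlet (n = n₀ + ν ξ):
  C₄H₁₀: 538 − 1(437.4) = 100.6
  O₂: 4588 − 6.5(437.4) = 1745
  N₂: 17260 (inert)
  CO₂: 0 + 4(437.4) = 1750
  H₂O: 0 + 5(437.4) = 2187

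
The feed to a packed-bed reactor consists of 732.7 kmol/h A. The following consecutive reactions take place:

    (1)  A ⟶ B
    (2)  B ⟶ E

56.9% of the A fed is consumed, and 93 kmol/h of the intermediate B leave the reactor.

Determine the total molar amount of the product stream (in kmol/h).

Conversion of A: A consumed = 1ξ₁ = 0.569 × 732.7 → ξ₁ = 416.9 kmol/h.
B balance: n_B = 0 + 1ξ₁ − 1ξ₂ = 93 → ξ₂ = (1·416.9 − 93)/1 = 323.9 kmol/h.
Outlet amounts (n = n₀ + Σ ν·ξ):
  A: 732.7 − 1(416.9) = 315.8
  B: 0 + 1(416.9) − 1(323.9) = 93
  E: 0 + 1(323.9) = 323.9
Total out = 315.8 + 93 + 323.9 = 732.7 kmol/h.

733 kmol/h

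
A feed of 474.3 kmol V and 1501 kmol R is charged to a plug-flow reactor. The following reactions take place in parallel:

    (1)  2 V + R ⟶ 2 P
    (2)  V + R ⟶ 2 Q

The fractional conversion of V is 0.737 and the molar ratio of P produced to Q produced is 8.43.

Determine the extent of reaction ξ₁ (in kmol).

ξ₁ = 165 kmol

Conversion of V: V consumed = 0.737 × 474.3 = 349.6 kmol = 2ξ₁ + 1ξ₂.
Selectivity: 2ξ₁ / (2ξ₂) = 8.43 → ξ₁ = 8.43 ξ₂.
Substitute: (2·8.43 + 1) ξ₂ = 349.6 → ξ₂ = 19.57 kmol, ξ₁ = 165 kmol.
Outlet amounts (n = n₀ + Σ ν·ξ):
  V: 474.3 − 2(165) − 1(19.57) = 124.7
  R: 1501 − 1(165) − 1(19.57) = 1316
  P: 0 + 2(165) = 330
  Q: 0 + 2(19.57) = 39.14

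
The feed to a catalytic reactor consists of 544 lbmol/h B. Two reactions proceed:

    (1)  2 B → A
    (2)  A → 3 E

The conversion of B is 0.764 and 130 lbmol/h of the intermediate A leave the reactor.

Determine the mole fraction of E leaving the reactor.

0.475

Conversion of B: B consumed = 2ξ₁ = 0.764 × 544 → ξ₁ = 207.8 lbmol/h.
A balance: n_A = 0 + 1ξ₁ − 1ξ₂ = 130 → ξ₂ = (1·207.8 − 130)/1 = 77.81 lbmol/h.
Outlet amounts (n = n₀ + Σ ν·ξ):
  B: 544 − 2(207.8) = 128.4
  A: 0 + 1(207.8) − 1(77.81) = 130
  E: 0 + 3(77.81) = 233.4
Total out = 491.8 lbmol/h; y_E = 233.4 / 491.8 = 0.4746.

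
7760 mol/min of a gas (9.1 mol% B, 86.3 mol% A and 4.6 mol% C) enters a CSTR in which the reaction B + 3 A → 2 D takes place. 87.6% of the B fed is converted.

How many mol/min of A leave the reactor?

4840 mol/min

B reacted = 0.876 × 706.2 = 618.6 mol/min; ν_B = −1, so ξ = 618.6/1 = 618.6 mol/min.
Outlet amounts (n = n₀ + ν ξ):
  B: 706.2 − 1(618.6) = 87.56
  A: 6697 − 3(618.6) = 4841
  D: 0 + 2(618.6) = 1237
  C: 357 (inert)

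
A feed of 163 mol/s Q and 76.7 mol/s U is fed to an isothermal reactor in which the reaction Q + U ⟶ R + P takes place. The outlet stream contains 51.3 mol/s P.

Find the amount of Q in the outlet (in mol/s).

112 mol/s

For P: n = n₀ + 1ξ → 51.3 = 0 + 1ξ, giving ξ = 51.3 mol/s.
Outlet amounts (n = n₀ + ν ξ):
  Q: 163 − 1(51.3) = 111.7
  U: 76.7 − 1(51.3) = 25.4
  R: 0 + 1(51.3) = 51.3
  P: 0 + 1(51.3) = 51.3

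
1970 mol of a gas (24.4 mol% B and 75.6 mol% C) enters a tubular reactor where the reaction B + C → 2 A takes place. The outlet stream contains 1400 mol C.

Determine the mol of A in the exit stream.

For C: n = n₀ − 1ξ → 1400 = 1489 − 1ξ, giving ξ = 89.32 mol.
Outlet amounts (n = n₀ + ν ξ):
  B: 480.7 − 1(89.32) = 391.4
  C: 1489 − 1(89.32) = 1400
  A: 0 + 2(89.32) = 178.6

179 mol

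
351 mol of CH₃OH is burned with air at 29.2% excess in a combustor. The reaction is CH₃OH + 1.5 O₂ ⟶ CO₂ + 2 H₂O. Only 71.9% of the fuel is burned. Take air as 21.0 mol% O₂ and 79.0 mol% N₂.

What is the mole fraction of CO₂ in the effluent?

Stoichiometric O₂ = 1.5 × 351 = 526.5 mol; O₂ fed = 526.5 × 1.292 = 680.2 mol.
N₂ fed = 680.2 × 79/21 = 2559 mol.
Fuel reacted = 0.719 × 351 → ξ = 252.4 mol.
Outlet (n = n₀ + ν ξ):
  CH₃OH: 351 − 1(252.4) = 98.63
  O₂: 680.2 − 1.5(252.4) = 301.7
  N₂: 2559 (inert)
  CO₂: 0 + 1(252.4) = 252.4
  H₂O: 0 + 2(252.4) = 504.7
Total out = 3716 mol; y_CO₂ = 252.4 / 3716 = 0.06791.

0.0679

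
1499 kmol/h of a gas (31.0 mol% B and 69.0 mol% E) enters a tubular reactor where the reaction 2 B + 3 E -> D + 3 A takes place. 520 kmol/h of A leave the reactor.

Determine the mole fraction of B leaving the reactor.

0.089

For A: n = n₀ + 3ξ → 520 = 0 + 3ξ, giving ξ = 173.3 kmol/h.
Outlet amounts (n = n₀ + ν ξ):
  B: 464.7 − 2(173.3) = 118
  E: 1034 − 3(173.3) = 514.3
  D: 0 + 1(173.3) = 173.3
  A: 0 + 3(173.3) = 520
Total out = 1326 kmol/h; y_B = 118 / 1326 = 0.08903.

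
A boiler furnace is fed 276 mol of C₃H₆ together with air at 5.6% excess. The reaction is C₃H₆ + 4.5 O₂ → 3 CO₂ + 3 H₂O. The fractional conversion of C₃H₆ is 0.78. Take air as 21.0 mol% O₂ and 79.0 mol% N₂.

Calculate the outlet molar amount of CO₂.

Stoichiometric O₂ = 4.5 × 276 = 1242 mol; O₂ fed = 1242 × 1.056 = 1312 mol.
N₂ fed = 1312 × 79/21 = 4934 mol.
Fuel reacted = 0.78 × 276 → ξ = 215.3 mol.
Outlet (n = n₀ + ν ξ):
  C₃H₆: 276 − 1(215.3) = 60.72
  O₂: 1312 − 4.5(215.3) = 342.8
  N₂: 4934 (inert)
  CO₂: 0 + 3(215.3) = 645.8
  H₂O: 0 + 3(215.3) = 645.8

646 mol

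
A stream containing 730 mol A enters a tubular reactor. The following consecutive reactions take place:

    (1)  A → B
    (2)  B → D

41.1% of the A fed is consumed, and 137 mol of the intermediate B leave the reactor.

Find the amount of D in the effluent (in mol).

163 mol

Conversion of A: A consumed = 1ξ₁ = 0.411 × 730 → ξ₁ = 300 mol.
B balance: n_B = 0 + 1ξ₁ − 1ξ₂ = 137 → ξ₂ = (1·300 − 137)/1 = 163 mol.
Outlet amounts (n = n₀ + Σ ν·ξ):
  A: 730 − 1(300) = 430
  B: 0 + 1(300) − 1(163) = 137
  D: 0 + 1(163) = 163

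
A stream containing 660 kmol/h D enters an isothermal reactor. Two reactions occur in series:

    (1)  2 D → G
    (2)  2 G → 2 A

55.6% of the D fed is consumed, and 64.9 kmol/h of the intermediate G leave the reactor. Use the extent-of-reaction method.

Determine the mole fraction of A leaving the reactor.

0.249

Conversion of D: D consumed = 2ξ₁ = 0.556 × 660 → ξ₁ = 183.5 kmol/h.
G balance: n_G = 0 + 1ξ₁ − 2ξ₂ = 64.9 → ξ₂ = (1·183.5 − 64.9)/2 = 59.29 kmol/h.
Outlet amounts (n = n₀ + Σ ν·ξ):
  D: 660 − 2(183.5) = 293
  G: 0 + 1(183.5) − 2(59.29) = 64.9
  A: 0 + 2(59.29) = 118.6
Total out = 476.5 kmol/h; y_A = 118.6 / 476.5 = 0.2488.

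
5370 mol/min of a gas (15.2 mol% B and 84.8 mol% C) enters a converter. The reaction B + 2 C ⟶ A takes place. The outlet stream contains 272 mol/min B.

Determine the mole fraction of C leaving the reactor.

For B: n = n₀ − 1ξ → 272 = 816.2 − 1ξ, giving ξ = 544.2 mol/min.
Outlet amounts (n = n₀ + ν ξ):
  B: 816.2 − 1(544.2) = 272
  C: 4554 − 2(544.2) = 3465
  A: 0 + 1(544.2) = 544.2
Total out = 4282 mol/min; y_C = 3465 / 4282 = 0.8094.

0.809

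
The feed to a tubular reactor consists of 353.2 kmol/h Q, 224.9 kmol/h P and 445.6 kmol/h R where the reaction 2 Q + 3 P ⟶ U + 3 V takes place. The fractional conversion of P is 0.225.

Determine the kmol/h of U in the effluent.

16.9 kmol/h

P reacted = 0.225 × 224.9 = 50.6 kmol/h; ν_P = −3, so ξ = 50.6/3 = 16.87 kmol/h.
Outlet amounts (n = n₀ + ν ξ):
  Q: 353.2 − 2(16.87) = 319.5
  P: 224.9 − 3(16.87) = 174.3
  U: 0 + 1(16.87) = 16.87
  V: 0 + 3(16.87) = 50.6
  R: 445.6 (inert)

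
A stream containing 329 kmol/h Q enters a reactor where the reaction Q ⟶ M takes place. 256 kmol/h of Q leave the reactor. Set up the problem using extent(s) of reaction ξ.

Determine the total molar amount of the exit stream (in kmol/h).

For Q: n = n₀ − 1ξ → 256 = 329 − 1ξ, giving ξ = 73 kmol/h.
Outlet amounts (n = n₀ + ν ξ):
  Q: 329 − 1(73) = 256
  M: 0 + 1(73) = 73
Total out = 256 + 73 = 329 kmol/h.

329 kmol/h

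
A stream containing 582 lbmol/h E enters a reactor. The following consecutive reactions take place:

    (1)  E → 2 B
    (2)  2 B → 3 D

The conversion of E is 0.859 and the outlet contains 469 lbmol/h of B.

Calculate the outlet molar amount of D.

796 lbmol/h

Conversion of E: E consumed = 1ξ₁ = 0.859 × 582 → ξ₁ = 499.9 lbmol/h.
B balance: n_B = 0 + 2ξ₁ − 2ξ₂ = 469 → ξ₂ = (2·499.9 − 469)/2 = 265.4 lbmol/h.
Outlet amounts (n = n₀ + Σ ν·ξ):
  E: 582 − 1(499.9) = 82.06
  B: 0 + 2(499.9) − 2(265.4) = 469
  D: 0 + 3(265.4) = 796.3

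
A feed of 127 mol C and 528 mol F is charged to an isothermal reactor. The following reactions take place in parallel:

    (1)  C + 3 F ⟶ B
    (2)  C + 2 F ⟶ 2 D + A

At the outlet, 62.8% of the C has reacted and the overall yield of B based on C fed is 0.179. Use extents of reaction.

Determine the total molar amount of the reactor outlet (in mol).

587 mol

Yield of B: 1ξ₁ / 127 = 0.179 → ξ₁ = 22.73 mol.
Conversion of C: 1ξ₁ + 1ξ₂ = 0.628 × 127 = 79.76 → ξ₂ = 57.02 mol.
Outlet amounts (n = n₀ + Σ ν·ξ):
  C: 127 − 1(22.73) − 1(57.02) = 47.24
  F: 528 − 3(22.73) − 2(57.02) = 345.8
  B: 0 + 1(22.73) = 22.73
  D: 0 + 2(57.02) = 114
  A: 0 + 1(57.02) = 57.02
Total out = 47.24 + 345.8 + 22.73 + 114 + 57.02 = 586.8 mol.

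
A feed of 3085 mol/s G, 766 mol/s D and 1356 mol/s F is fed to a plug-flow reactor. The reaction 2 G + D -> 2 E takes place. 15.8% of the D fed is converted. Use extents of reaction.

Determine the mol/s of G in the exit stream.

2840 mol/s

D reacted = 0.158 × 766 = 121 mol/s; ν_D = −1, so ξ = 121/1 = 121 mol/s.
Outlet amounts (n = n₀ + ν ξ):
  G: 3085 − 2(121) = 2843
  D: 766 − 1(121) = 645
  E: 0 + 2(121) = 242.1
  F: 1356 (inert)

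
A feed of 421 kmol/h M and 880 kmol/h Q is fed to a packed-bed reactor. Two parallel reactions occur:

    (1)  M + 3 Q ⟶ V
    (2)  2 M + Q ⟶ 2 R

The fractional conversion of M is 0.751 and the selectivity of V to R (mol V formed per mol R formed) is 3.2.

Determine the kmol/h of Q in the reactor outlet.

120 kmol/h

Conversion of M: M consumed = 0.751 × 421 = 316.2 kmol/h = 1ξ₁ + 2ξ₂.
Selectivity: 1ξ₁ / (2ξ₂) = 3.2 → ξ₁ = 6.4 ξ₂.
Substitute: (1·6.4 + 2) ξ₂ = 316.2 → ξ₂ = 37.64 kmol/h, ξ₁ = 240.9 kmol/h.
Outlet amounts (n = n₀ + Σ ν·ξ):
  M: 421 − 1(240.9) − 2(37.64) = 104.8
  Q: 880 − 3(240.9) − 1(37.64) = 119.7
  V: 0 + 1(240.9) = 240.9
  R: 0 + 2(37.64) = 75.28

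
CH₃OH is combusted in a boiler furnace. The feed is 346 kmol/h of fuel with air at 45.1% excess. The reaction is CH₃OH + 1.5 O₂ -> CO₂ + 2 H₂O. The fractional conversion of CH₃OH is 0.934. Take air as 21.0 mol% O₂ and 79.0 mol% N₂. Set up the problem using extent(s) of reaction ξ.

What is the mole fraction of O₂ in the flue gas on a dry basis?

0.0778

Stoichiometric O₂ = 1.5 × 346 = 519 kmol/h; O₂ fed = 519 × 1.451 = 753.1 kmol/h.
N₂ fed = 753.1 × 79/21 = 2833 kmol/h.
Fuel reacted = 0.934 × 346 → ξ = 323.2 kmol/h.
Outlet (n = n₀ + ν ξ):
  CH₃OH: 346 − 1(323.2) = 22.84
  O₂: 753.1 − 1.5(323.2) = 268.3
  N₂: 2833 (inert)
  CO₂: 0 + 1(323.2) = 323.2
  H₂O: 0 + 2(323.2) = 646.3
Dry total = 3447 kmol/h; y_O₂ (dry) = 268.3 / 3447 = 0.07784.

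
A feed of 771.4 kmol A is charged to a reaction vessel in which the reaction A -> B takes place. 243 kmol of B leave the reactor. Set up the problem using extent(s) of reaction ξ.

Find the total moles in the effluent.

771 kmol

For B: n = n₀ + 1ξ → 243 = 0 + 1ξ, giving ξ = 243 kmol.
Outlet amounts (n = n₀ + ν ξ):
  A: 771.4 − 1(243) = 528.4
  B: 0 + 1(243) = 243
Total out = 528.4 + 243 = 771.4 kmol.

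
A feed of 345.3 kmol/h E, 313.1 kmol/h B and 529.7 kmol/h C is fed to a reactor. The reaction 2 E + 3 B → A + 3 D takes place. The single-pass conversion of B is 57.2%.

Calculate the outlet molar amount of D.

179 kmol/h

B reacted = 0.572 × 313.1 = 179.1 kmol/h; ν_B = −3, so ξ = 179.1/3 = 59.7 kmol/h.
Outlet amounts (n = n₀ + ν ξ):
  E: 345.3 − 2(59.7) = 225.9
  B: 313.1 − 3(59.7) = 134
  A: 0 + 1(59.7) = 59.7
  D: 0 + 3(59.7) = 179.1
  C: 529.7 (inert)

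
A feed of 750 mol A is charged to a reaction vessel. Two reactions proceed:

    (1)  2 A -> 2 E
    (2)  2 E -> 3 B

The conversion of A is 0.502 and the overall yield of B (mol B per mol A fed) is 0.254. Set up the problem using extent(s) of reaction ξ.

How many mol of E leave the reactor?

Conversion of A: A consumed = 2ξ₁ = 0.502 × 750 → ξ₁ = 188.2 mol.
Yield of B: 3ξ₂ / 750 = 0.254 → ξ₂ = 63.5 mol.
Outlet amounts (n = n₀ + Σ ν·ξ):
  A: 750 − 2(188.2) = 373.5
  E: 0 + 2(188.2) − 2(63.5) = 249.5
  B: 0 + 3(63.5) = 190.5

250 mol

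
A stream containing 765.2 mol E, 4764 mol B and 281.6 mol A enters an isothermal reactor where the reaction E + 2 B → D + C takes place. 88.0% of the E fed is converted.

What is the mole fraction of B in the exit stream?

0.665

E reacted = 0.88 × 765.2 = 673.4 mol; ν_E = −1, so ξ = 673.4/1 = 673.4 mol.
Outlet amounts (n = n₀ + ν ξ):
  E: 765.2 − 1(673.4) = 91.82
  B: 4764 − 2(673.4) = 3417
  D: 0 + 1(673.4) = 673.4
  C: 0 + 1(673.4) = 673.4
  A: 281.6 (inert)
Total out = 5137 mol; y_B = 3417 / 5137 = 0.6652.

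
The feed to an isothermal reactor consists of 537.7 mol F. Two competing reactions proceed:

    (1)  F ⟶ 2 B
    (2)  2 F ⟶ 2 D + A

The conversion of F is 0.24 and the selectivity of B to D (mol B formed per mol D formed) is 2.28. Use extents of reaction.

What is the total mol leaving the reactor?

Conversion of F: F consumed = 0.24 × 537.7 = 129 mol = 1ξ₁ + 2ξ₂.
Selectivity: 2ξ₁ / (2ξ₂) = 2.28 → ξ₁ = 2.28 ξ₂.
Substitute: (1·2.28 + 2) ξ₂ = 129 → ξ₂ = 30.15 mol, ξ₁ = 68.75 mol.
Outlet amounts (n = n₀ + Σ ν·ξ):
  F: 537.7 − 1(68.75) − 2(30.15) = 408.7
  B: 0 + 2(68.75) = 137.5
  D: 0 + 2(30.15) = 60.3
  A: 0 + 1(30.15) = 30.15
Total out = 408.7 + 137.5 + 60.3 + 30.15 = 636.6 mol.

637 mol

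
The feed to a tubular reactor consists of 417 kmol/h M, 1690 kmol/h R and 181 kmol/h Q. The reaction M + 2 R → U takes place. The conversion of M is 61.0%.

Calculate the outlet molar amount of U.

M reacted = 0.61 × 417 = 254.4 kmol/h; ν_M = −1, so ξ = 254.4/1 = 254.4 kmol/h.
Outlet amounts (n = n₀ + ν ξ):
  M: 417 − 1(254.4) = 162.6
  R: 1690 − 2(254.4) = 1181
  U: 0 + 1(254.4) = 254.4
  Q: 181 (inert)

254 kmol/h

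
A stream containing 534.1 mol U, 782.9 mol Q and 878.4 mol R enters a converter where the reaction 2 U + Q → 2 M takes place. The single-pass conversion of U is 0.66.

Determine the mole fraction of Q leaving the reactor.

0.3

U reacted = 0.66 × 534.1 = 352.5 mol; ν_U = −2, so ξ = 352.5/2 = 176.3 mol.
Outlet amounts (n = n₀ + ν ξ):
  U: 534.1 − 2(176.3) = 181.6
  Q: 782.9 − 1(176.3) = 606.6
  M: 0 + 2(176.3) = 352.5
  R: 878.4 (inert)
Total out = 2019 mol; y_Q = 606.6 / 2019 = 0.3004.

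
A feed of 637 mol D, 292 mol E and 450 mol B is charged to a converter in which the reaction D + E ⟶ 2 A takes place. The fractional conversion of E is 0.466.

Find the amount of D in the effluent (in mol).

E reacted = 0.466 × 292 = 136.1 mol; ν_E = −1, so ξ = 136.1/1 = 136.1 mol.
Outlet amounts (n = n₀ + ν ξ):
  D: 637 − 1(136.1) = 500.9
  E: 292 − 1(136.1) = 155.9
  A: 0 + 2(136.1) = 272.1
  B: 450 (inert)

501 mol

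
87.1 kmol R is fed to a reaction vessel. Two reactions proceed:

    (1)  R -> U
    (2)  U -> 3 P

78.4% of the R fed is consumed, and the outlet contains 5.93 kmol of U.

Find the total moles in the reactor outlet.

212 kmol

Conversion of R: R consumed = 1ξ₁ = 0.784 × 87.1 → ξ₁ = 68.29 kmol.
U balance: n_U = 0 + 1ξ₁ − 1ξ₂ = 5.93 → ξ₂ = (1·68.29 − 5.93)/1 = 62.36 kmol.
Outlet amounts (n = n₀ + Σ ν·ξ):
  R: 87.1 − 1(68.29) = 18.81
  U: 0 + 1(68.29) − 1(62.36) = 5.93
  P: 0 + 3(62.36) = 187.1
Total out = 18.81 + 5.93 + 187.1 = 211.8 kmol.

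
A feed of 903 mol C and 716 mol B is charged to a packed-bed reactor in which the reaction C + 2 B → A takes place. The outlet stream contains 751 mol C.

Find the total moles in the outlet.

1320 mol

For C: n = n₀ − 1ξ → 751 = 903 − 1ξ, giving ξ = 152 mol.
Outlet amounts (n = n₀ + ν ξ):
  C: 903 − 1(152) = 751
  B: 716 − 2(152) = 412
  A: 0 + 1(152) = 152
Total out = 751 + 412 + 152 = 1315 mol.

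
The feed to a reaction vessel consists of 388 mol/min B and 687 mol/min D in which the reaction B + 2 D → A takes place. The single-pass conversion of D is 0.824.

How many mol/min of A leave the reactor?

283 mol/min

D reacted = 0.824 × 687 = 566.1 mol/min; ν_D = −2, so ξ = 566.1/2 = 283 mol/min.
Outlet amounts (n = n₀ + ν ξ):
  B: 388 − 1(283) = 105
  D: 687 − 2(283) = 120.9
  A: 0 + 1(283) = 283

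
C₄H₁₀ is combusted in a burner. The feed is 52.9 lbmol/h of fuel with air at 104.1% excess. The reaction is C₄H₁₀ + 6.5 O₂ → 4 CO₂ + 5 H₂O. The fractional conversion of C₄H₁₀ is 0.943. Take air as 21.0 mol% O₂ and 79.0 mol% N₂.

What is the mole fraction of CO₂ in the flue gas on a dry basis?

0.062

Stoichiometric O₂ = 6.5 × 52.9 = 343.8 lbmol/h; O₂ fed = 343.8 × 2.041 = 701.8 lbmol/h.
N₂ fed = 701.8 × 79/21 = 2640 lbmol/h.
Fuel reacted = 0.943 × 52.9 → ξ = 49.88 lbmol/h.
Outlet (n = n₀ + ν ξ):
  C₄H₁₀: 52.9 − 1(49.88) = 3.015
  O₂: 701.8 − 6.5(49.88) = 377.5
  N₂: 2640 (inert)
  CO₂: 0 + 4(49.88) = 199.5
  H₂O: 0 + 5(49.88) = 249.4
Dry total = 3220 lbmol/h; y_CO₂ (dry) = 199.5 / 3220 = 0.06196.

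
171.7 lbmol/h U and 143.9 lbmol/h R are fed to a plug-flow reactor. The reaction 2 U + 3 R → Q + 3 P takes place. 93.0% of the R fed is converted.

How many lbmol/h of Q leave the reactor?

44.6 lbmol/h

R reacted = 0.93 × 143.9 = 133.8 lbmol/h; ν_R = −3, so ξ = 133.8/3 = 44.61 lbmol/h.
Outlet amounts (n = n₀ + ν ξ):
  U: 171.7 − 2(44.61) = 82.48
  R: 143.9 − 3(44.61) = 10.07
  Q: 0 + 1(44.61) = 44.61
  P: 0 + 3(44.61) = 133.8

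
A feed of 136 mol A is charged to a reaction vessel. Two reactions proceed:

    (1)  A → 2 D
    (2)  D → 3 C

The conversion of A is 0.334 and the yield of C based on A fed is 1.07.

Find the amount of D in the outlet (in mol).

Conversion of A: A consumed = 1ξ₁ = 0.334 × 136 → ξ₁ = 45.42 mol.
Yield of C: 3ξ₂ / 136 = 1.07 → ξ₂ = 48.51 mol.
Outlet amounts (n = n₀ + Σ ν·ξ):
  A: 136 − 1(45.42) = 90.58
  D: 0 + 2(45.42) − 1(48.51) = 42.34
  C: 0 + 3(48.51) = 145.5

42.3 mol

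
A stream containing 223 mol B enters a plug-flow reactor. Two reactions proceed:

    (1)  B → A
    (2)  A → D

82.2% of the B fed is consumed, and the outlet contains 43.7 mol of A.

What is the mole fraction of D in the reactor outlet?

Conversion of B: B consumed = 1ξ₁ = 0.822 × 223 → ξ₁ = 183.3 mol.
A balance: n_A = 0 + 1ξ₁ − 1ξ₂ = 43.7 → ξ₂ = (1·183.3 − 43.7)/1 = 139.6 mol.
Outlet amounts (n = n₀ + Σ ν·ξ):
  B: 223 − 1(183.3) = 39.69
  A: 0 + 1(183.3) − 1(139.6) = 43.7
  D: 0 + 1(139.6) = 139.6
Total out = 223 mol; y_D = 139.6 / 223 = 0.626.

0.626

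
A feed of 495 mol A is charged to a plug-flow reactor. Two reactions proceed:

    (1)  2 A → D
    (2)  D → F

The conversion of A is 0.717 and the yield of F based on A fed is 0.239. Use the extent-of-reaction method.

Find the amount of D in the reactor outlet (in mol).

Conversion of A: A consumed = 2ξ₁ = 0.717 × 495 → ξ₁ = 177.5 mol.
Yield of F: 1ξ₂ / 495 = 0.239 → ξ₂ = 118.3 mol.
Outlet amounts (n = n₀ + Σ ν·ξ):
  A: 495 − 2(177.5) = 140.1
  D: 0 + 1(177.5) − 1(118.3) = 59.15
  F: 0 + 1(118.3) = 118.3

59.2 mol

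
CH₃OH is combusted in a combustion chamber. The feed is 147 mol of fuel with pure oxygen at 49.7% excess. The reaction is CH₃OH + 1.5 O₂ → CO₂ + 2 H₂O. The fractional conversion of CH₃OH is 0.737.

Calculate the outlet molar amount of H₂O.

Stoichiometric O₂ = 1.5 × 147 = 220.5 mol; O₂ fed = 220.5 × 1.497 = 330.1 mol.
Fuel reacted = 0.737 × 147 → ξ = 108.3 mol.
Outlet (n = n₀ + ν ξ):
  CH₃OH: 147 − 1(108.3) = 38.66
  O₂: 330.1 − 1.5(108.3) = 167.6
  CO₂: 0 + 1(108.3) = 108.3
  H₂O: 0 + 2(108.3) = 216.7

217 mol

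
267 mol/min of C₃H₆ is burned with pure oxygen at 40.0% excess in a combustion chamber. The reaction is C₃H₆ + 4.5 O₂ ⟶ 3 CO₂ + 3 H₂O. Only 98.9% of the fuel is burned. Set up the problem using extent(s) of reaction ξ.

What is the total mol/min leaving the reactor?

Stoichiometric O₂ = 4.5 × 267 = 1202 mol/min; O₂ fed = 1202 × 1.400 = 1682 mol/min.
Fuel reacted = 0.989 × 267 → ξ = 264.1 mol/min.
Outlet (n = n₀ + ν ξ):
  C₃H₆: 267 − 1(264.1) = 2.937
  O₂: 1682 − 4.5(264.1) = 493.8
  CO₂: 0 + 3(264.1) = 792.2
  H₂O: 0 + 3(264.1) = 792.2
Total out = 2.937 + 493.8 + 792.2 + 792.2 = 2081 mol/min.

2080 mol/min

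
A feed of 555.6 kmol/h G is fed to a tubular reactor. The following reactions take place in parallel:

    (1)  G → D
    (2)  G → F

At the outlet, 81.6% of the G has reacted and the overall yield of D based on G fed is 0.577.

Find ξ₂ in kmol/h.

ξ₂ = 133 kmol/h

Yield of D: 1ξ₁ / 555.6 = 0.577 → ξ₁ = 320.6 kmol/h.
Conversion of G: 1ξ₁ + 1ξ₂ = 0.816 × 555.6 = 453.4 → ξ₂ = 132.8 kmol/h.
Outlet amounts (n = n₀ + Σ ν·ξ):
  G: 555.6 − 1(320.6) − 1(132.8) = 102.2
  D: 0 + 1(320.6) = 320.6
  F: 0 + 1(132.8) = 132.8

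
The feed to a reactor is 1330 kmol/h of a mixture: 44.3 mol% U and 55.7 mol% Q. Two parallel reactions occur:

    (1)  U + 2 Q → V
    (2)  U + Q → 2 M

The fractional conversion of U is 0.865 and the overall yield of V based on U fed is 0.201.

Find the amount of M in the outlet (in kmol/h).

Yield of V: 1ξ₁ / 589.2 = 0.201 → ξ₁ = 118.4 kmol/h.
Conversion of U: 1ξ₁ + 1ξ₂ = 0.865 × 589.2 = 509.6 → ξ₂ = 391.2 kmol/h.
Outlet amounts (n = n₀ + Σ ν·ξ):
  U: 589.2 − 1(118.4) − 1(391.2) = 79.54
  Q: 740.8 − 2(118.4) − 1(391.2) = 112.7
  V: 0 + 1(118.4) = 118.4
  M: 0 + 2(391.2) = 782.4

782 kmol/h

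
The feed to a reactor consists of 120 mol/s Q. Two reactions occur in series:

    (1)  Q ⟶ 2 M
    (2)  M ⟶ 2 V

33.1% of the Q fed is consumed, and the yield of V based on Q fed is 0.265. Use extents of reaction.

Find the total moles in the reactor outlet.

Conversion of Q: Q consumed = 1ξ₁ = 0.331 × 120 → ξ₁ = 39.72 mol/s.
Yield of V: 2ξ₂ / 120 = 0.265 → ξ₂ = 15.9 mol/s.
Outlet amounts (n = n₀ + Σ ν·ξ):
  Q: 120 − 1(39.72) = 80.28
  M: 0 + 2(39.72) − 1(15.9) = 63.54
  V: 0 + 2(15.9) = 31.8
Total out = 80.28 + 63.54 + 31.8 = 175.6 mol/s.

176 mol/s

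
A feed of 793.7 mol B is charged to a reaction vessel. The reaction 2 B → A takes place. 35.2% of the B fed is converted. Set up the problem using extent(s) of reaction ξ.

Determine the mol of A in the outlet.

140 mol

B reacted = 0.352 × 793.7 = 279.4 mol; ν_B = −2, so ξ = 279.4/2 = 139.7 mol.
Outlet amounts (n = n₀ + ν ξ):
  B: 793.7 − 2(139.7) = 514.3
  A: 0 + 1(139.7) = 139.7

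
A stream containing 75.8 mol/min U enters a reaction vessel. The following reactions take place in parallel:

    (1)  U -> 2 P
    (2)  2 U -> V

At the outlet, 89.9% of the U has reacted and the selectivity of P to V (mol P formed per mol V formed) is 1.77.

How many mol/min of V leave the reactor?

23.6 mol/min

Conversion of U: U consumed = 0.899 × 75.8 = 68.14 mol/min = 1ξ₁ + 2ξ₂.
Selectivity: 2ξ₁ / (1ξ₂) = 1.77 → ξ₁ = 0.885 ξ₂.
Substitute: (1·0.885 + 2) ξ₂ = 68.14 → ξ₂ = 23.62 mol/min, ξ₁ = 20.9 mol/min.
Outlet amounts (n = n₀ + Σ ν·ξ):
  U: 75.8 − 1(20.9) − 2(23.62) = 7.656
  P: 0 + 2(20.9) = 41.81
  V: 0 + 1(23.62) = 23.62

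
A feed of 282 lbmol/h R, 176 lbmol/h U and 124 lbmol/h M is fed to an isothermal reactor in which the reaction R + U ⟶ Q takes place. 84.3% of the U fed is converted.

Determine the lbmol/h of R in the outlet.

134 lbmol/h

U reacted = 0.843 × 176 = 148.4 lbmol/h; ν_U = −1, so ξ = 148.4/1 = 148.4 lbmol/h.
Outlet amounts (n = n₀ + ν ξ):
  R: 282 − 1(148.4) = 133.6
  U: 176 − 1(148.4) = 27.63
  Q: 0 + 1(148.4) = 148.4
  M: 124 (inert)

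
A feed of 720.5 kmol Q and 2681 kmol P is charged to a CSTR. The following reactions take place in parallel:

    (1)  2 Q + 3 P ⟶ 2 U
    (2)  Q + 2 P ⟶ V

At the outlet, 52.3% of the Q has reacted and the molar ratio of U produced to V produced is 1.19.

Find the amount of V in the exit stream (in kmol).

Conversion of Q: Q consumed = 0.523 × 720.5 = 376.8 kmol = 2ξ₁ + 1ξ₂.
Selectivity: 2ξ₁ / (1ξ₂) = 1.19 → ξ₁ = 0.595 ξ₂.
Substitute: (2·0.595 + 1) ξ₂ = 376.8 → ξ₂ = 172.1 kmol, ξ₁ = 102.4 kmol.
Outlet amounts (n = n₀ + Σ ν·ξ):
  Q: 720.5 − 2(102.4) − 1(172.1) = 343.7
  P: 2681 − 3(102.4) − 2(172.1) = 2030
  U: 0 + 2(102.4) = 204.8
  V: 0 + 1(172.1) = 172.1

172 kmol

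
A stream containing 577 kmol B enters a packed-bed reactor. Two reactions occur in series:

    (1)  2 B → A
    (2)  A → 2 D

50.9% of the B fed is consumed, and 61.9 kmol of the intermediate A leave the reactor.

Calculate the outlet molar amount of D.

170 kmol

Conversion of B: B consumed = 2ξ₁ = 0.509 × 577 → ξ₁ = 146.8 kmol.
A balance: n_A = 0 + 1ξ₁ − 1ξ₂ = 61.9 → ξ₂ = (1·146.8 − 61.9)/1 = 84.95 kmol.
Outlet amounts (n = n₀ + Σ ν·ξ):
  B: 577 − 2(146.8) = 283.3
  A: 0 + 1(146.8) − 1(84.95) = 61.9
  D: 0 + 2(84.95) = 169.9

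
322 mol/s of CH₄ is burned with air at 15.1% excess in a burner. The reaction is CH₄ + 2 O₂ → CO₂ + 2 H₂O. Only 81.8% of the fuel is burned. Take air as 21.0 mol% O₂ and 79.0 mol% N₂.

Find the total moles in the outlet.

Stoichiometric O₂ = 2 × 322 = 644 mol/s; O₂ fed = 644 × 1.151 = 741.2 mol/s.
N₂ fed = 741.2 × 79/21 = 2788 mol/s.
Fuel reacted = 0.818 × 322 → ξ = 263.4 mol/s.
Outlet (n = n₀ + ν ξ):
  CH₄: 322 − 1(263.4) = 58.6
  O₂: 741.2 − 2(263.4) = 214.5
  N₂: 2788 (inert)
  CO₂: 0 + 1(263.4) = 263.4
  H₂O: 0 + 2(263.4) = 526.8
Total out = 58.6 + 214.5 + 2788 + 263.4 + 526.8 = 3852 mol/s.

3850 mol/s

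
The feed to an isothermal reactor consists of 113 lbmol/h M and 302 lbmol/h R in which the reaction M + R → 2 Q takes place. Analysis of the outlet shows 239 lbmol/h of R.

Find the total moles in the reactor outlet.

415 lbmol/h

For R: n = n₀ − 1ξ → 239 = 302 − 1ξ, giving ξ = 63 lbmol/h.
Outlet amounts (n = n₀ + ν ξ):
  M: 113 − 1(63) = 50
  R: 302 − 1(63) = 239
  Q: 0 + 2(63) = 126
Total out = 50 + 239 + 126 = 415 lbmol/h.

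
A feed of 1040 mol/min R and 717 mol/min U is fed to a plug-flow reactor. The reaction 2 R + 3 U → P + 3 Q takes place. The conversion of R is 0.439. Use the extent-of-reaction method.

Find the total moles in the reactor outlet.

1530 mol/min

R reacted = 0.439 × 1040 = 456.6 mol/min; ν_R = −2, so ξ = 456.6/2 = 228.3 mol/min.
Outlet amounts (n = n₀ + ν ξ):
  R: 1040 − 2(228.3) = 583.4
  U: 717 − 3(228.3) = 32.16
  P: 0 + 1(228.3) = 228.3
  Q: 0 + 3(228.3) = 684.8
Total out = 583.4 + 32.16 + 228.3 + 684.8 = 1529 mol/min.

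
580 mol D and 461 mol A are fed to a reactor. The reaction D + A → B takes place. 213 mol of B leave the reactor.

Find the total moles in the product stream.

828 mol

For B: n = n₀ + 1ξ → 213 = 0 + 1ξ, giving ξ = 213 mol.
Outlet amounts (n = n₀ + ν ξ):
  D: 580 − 1(213) = 367
  A: 461 − 1(213) = 248
  B: 0 + 1(213) = 213
Total out = 367 + 248 + 213 = 828 mol.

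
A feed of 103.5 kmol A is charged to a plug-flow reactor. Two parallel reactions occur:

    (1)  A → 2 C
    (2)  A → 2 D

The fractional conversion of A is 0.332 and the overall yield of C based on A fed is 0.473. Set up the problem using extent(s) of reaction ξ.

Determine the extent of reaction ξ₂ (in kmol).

Yield of C: 2ξ₁ / 103.5 = 0.473 → ξ₁ = 24.48 kmol.
Conversion of A: 1ξ₁ + 1ξ₂ = 0.332 × 103.5 = 34.36 → ξ₂ = 9.884 kmol.
Outlet amounts (n = n₀ + Σ ν·ξ):
  A: 103.5 − 1(24.48) − 1(9.884) = 69.14
  C: 0 + 2(24.48) = 48.96
  D: 0 + 2(9.884) = 19.77

ξ₂ = 9.88 kmol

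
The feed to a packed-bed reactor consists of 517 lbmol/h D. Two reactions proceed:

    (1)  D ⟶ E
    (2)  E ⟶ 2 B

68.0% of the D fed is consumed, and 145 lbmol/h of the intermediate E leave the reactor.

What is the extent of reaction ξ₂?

ξ₂ = 207 lbmol/h

Conversion of D: D consumed = 1ξ₁ = 0.68 × 517 → ξ₁ = 351.6 lbmol/h.
E balance: n_E = 0 + 1ξ₁ − 1ξ₂ = 145 → ξ₂ = (1·351.6 − 145)/1 = 206.6 lbmol/h.
Outlet amounts (n = n₀ + Σ ν·ξ):
  D: 517 − 1(351.6) = 165.4
  E: 0 + 1(351.6) − 1(206.6) = 145
  B: 0 + 2(206.6) = 413.1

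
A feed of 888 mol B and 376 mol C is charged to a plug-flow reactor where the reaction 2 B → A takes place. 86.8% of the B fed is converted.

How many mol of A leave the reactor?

B reacted = 0.868 × 888 = 770.8 mol; ν_B = −2, so ξ = 770.8/2 = 385.4 mol.
Outlet amounts (n = n₀ + ν ξ):
  B: 888 − 2(385.4) = 117.2
  A: 0 + 1(385.4) = 385.4
  C: 376 (inert)

385 mol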